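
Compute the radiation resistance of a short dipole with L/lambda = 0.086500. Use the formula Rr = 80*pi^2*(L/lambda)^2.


Rr = 80 * pi^2 * (0.086500)^2 = 80 * 9.869604 * 7.482250e-03 = 5.908 ohm

5.908 ohm


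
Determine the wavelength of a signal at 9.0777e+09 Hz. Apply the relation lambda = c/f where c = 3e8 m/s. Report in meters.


lambda = c / f = 3.0000e+08 / 9.0777e+09 = 0.03305 m

0.03305 m


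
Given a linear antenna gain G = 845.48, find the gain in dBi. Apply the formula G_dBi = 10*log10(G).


G_dBi = 10 * log10(845.48) = 29.27 dBi

29.27 dBi


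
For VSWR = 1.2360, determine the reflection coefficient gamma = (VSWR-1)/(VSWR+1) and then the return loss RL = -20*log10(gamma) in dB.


gamma = (1.2360 - 1) / (1.2360 + 1) = 0.1055456
RL = -20 * log10(0.1055456) = 19.53 dB

19.53 dB


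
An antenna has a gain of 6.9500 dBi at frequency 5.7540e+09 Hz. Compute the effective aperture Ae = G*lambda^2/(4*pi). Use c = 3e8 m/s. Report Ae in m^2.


lambda = c / f = 3.0000e+08 / 5.7540e+09 = 0.05213764 m
G_linear = 10^(6.9500/10) = 4.954502
Ae = G_linear * lambda^2 / (4*pi) = 4.954502 * 0.05213764^2 / (4*pi) = 1.072e-03 m^2

1.072e-03 m^2


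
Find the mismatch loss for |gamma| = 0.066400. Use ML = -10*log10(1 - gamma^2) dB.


ML = -10 * log10(1 - 0.066400^2) = -10 * log10(0.99559104) = 0.01919 dB

0.01919 dB


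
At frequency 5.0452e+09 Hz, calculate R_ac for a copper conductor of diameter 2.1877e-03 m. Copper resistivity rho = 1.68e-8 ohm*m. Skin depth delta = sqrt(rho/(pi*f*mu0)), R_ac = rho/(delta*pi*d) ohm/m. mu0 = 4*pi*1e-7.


delta = sqrt(1.68e-8 / (pi * 5.0452e+09 * 4*pi*1e-7)) = 9.184078e-07 m
R_ac = 1.68e-8 / (9.184078e-07 * pi * 2.1877e-03) = 2.662 ohm/m

2.662 ohm/m


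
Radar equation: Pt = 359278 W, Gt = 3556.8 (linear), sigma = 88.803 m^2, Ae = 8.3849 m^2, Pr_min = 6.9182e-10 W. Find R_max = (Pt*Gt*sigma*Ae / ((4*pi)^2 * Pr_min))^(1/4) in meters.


R^4 = 359278*3556.8*88.803*8.3849 / ((4*pi)^2 * 6.9182e-10) = 8.709691e+18
R_max = 8.709691e+18^0.25 = 54325 m

54325 m


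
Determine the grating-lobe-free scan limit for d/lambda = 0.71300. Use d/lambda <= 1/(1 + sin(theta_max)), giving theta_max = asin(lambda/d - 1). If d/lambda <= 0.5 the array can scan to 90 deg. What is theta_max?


lambda/d - 1 = 1/0.71300 - 1 = 0.4025245
theta_max = asin(0.4025245) = 23.74 deg

23.74 deg


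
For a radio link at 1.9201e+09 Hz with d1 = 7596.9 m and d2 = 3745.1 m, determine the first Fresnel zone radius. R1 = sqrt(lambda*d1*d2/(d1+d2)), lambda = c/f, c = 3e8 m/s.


lambda = c / f = 3.0000e+08 / 1.9201e+09 = 0.1562419 m
R1 = sqrt(0.1562419 * 7596.9 * 3745.1 / (7596.9 + 3745.1)) = 19.80 m

19.80 m


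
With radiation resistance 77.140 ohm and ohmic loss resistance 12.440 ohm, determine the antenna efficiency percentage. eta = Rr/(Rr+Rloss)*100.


eta = 77.140 / (77.140 + 12.440) * 100 = 86.11%

86.11%


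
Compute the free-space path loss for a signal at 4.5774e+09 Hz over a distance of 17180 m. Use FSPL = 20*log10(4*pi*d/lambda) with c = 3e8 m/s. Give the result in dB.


lambda = c / f = 3.0000e+08 / 4.5774e+09 = 0.06553939 m
FSPL = 20 * log10(4*pi*17180/0.06553939) = 130.4 dB

130.4 dB


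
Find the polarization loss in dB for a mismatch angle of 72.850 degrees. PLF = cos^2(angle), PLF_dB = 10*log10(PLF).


PLF_linear = cos^2(72.850 deg) = 0.08695085
PLF_dB = 10 * log10(0.08695085) = -10.61 dB

-10.61 dB


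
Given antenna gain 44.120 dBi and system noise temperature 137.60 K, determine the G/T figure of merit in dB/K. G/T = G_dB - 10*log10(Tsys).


G/T = 44.120 - 10*log10(137.60) = 44.120 - 21.38618 = 22.73 dB/K

22.73 dB/K


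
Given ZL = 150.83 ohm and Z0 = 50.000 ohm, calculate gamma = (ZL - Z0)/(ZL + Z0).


gamma = (150.83 - 50.000) / (150.83 + 50.000) = 0.5021

0.5021


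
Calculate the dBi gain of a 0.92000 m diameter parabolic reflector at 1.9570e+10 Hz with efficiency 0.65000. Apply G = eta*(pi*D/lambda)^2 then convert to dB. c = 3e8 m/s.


lambda = c / f = 3.0000e+08 / 1.9570e+10 = 0.01532959 m
G_linear = 0.65000 * (pi * 0.92000 / 0.01532959)^2 = 23106.15
G_dBi = 10 * log10(23106.15) = 43.64 dBi

43.64 dBi


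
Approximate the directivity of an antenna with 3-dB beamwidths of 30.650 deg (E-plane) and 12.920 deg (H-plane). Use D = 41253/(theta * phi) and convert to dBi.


D_linear = 41253 / (30.650 * 12.920) = 104.1748
D_dBi = 10 * log10(104.1748) = 20.18 dBi

20.18 dBi


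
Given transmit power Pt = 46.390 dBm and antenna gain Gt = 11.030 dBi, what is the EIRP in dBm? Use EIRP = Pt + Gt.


EIRP = Pt + Gt = 46.390 + 11.030 = 57.42 dBm

57.42 dBm


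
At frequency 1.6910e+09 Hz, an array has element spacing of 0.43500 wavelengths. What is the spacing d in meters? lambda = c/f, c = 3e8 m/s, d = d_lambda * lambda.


lambda = c / f = 3.0000e+08 / 1.6910e+09 = 0.1774098 m
d = 0.43500 * 0.1774098 = 0.07717 m

0.07717 m


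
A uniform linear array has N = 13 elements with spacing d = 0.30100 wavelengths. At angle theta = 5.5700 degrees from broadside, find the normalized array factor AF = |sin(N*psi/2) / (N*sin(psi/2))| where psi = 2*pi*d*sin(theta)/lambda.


psi = 2*pi*0.30100*sin(5.5700 deg) = 0.1835670 rad
AF = |sin(13*0.1835670/2) / (13*sin(0.1835670/2))| = 0.7801

0.7801


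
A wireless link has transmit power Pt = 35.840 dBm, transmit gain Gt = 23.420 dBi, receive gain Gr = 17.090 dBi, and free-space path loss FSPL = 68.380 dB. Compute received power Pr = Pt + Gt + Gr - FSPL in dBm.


Pr = 35.840 + 23.420 + 17.090 - 68.380 = 7.97 dBm

7.97 dBm


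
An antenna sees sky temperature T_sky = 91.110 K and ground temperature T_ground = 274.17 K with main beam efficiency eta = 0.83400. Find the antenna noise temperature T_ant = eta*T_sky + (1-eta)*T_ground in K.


T_ant = 0.83400 * 91.110 + (1 - 0.83400) * 274.17 = 121.5 K

121.5 K


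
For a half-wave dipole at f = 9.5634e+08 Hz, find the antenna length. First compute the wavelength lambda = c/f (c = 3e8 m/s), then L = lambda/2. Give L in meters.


lambda = c / f = 3.0000e+08 / 9.5634e+08 = 0.3136960 m
L = lambda / 2 = 0.3136960 / 2 = 0.1568 m

0.1568 m


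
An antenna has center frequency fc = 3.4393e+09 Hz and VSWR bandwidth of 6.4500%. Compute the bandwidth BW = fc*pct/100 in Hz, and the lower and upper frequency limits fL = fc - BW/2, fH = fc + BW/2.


BW = 3.4393e+09 * 6.4500/100 = 2.218348e+08 Hz
fL = 3.4393e+09 - 2.218348e+08/2 = 3.328e+09 Hz
fH = 3.4393e+09 + 2.218348e+08/2 = 3.550e+09 Hz

BW=2.218e+08 Hz, fL=3.328e+09 Hz, fH=3.550e+09 Hz


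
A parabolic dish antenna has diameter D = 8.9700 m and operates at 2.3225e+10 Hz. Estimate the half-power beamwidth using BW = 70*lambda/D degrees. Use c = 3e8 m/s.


lambda = c / f = 3.0000e+08 / 2.3225e+10 = 0.01291712 m
BW = 70 * 0.01291712 / 8.9700 = 0.1008 deg

0.1008 deg


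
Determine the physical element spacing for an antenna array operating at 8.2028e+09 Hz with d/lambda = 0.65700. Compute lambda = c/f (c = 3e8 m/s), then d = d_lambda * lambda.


lambda = c / f = 3.0000e+08 / 8.2028e+09 = 0.03657288 m
d = 0.65700 * 0.03657288 = 0.02403 m

0.02403 m


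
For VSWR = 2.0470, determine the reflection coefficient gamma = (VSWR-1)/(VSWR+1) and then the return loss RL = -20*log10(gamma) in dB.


gamma = (2.0470 - 1) / (2.0470 + 1) = 0.3436167
RL = -20 * log10(0.3436167) = 9.279 dB

9.279 dB


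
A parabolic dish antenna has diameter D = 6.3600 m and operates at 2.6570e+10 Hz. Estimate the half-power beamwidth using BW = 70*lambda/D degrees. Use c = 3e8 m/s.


lambda = c / f = 3.0000e+08 / 2.6570e+10 = 0.01129093 m
BW = 70 * 0.01129093 / 6.3600 = 0.1243 deg

0.1243 deg


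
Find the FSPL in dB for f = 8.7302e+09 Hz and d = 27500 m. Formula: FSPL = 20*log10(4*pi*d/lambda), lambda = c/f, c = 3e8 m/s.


lambda = c / f = 3.0000e+08 / 8.7302e+09 = 0.03436347 m
FSPL = 20 * log10(4*pi*27500/0.03436347) = 140.0 dB

140.0 dB


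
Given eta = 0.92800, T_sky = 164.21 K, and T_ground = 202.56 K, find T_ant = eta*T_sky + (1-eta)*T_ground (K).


T_ant = 0.92800 * 164.21 + (1 - 0.92800) * 202.56 = 167.0 K

167.0 K


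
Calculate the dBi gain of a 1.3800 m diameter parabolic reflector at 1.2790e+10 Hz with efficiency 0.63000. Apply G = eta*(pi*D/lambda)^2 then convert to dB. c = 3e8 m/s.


lambda = c / f = 3.0000e+08 / 1.2790e+10 = 0.02345582 m
G_linear = 0.63000 * (pi * 1.3800 / 0.02345582)^2 = 21522.72
G_dBi = 10 * log10(21522.72) = 43.33 dBi

43.33 dBi


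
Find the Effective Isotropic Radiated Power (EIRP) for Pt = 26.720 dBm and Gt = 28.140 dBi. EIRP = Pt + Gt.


EIRP = Pt + Gt = 26.720 + 28.140 = 54.86 dBm

54.86 dBm


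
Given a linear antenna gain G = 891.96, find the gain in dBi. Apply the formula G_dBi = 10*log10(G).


G_dBi = 10 * log10(891.96) = 29.50 dBi

29.50 dBi


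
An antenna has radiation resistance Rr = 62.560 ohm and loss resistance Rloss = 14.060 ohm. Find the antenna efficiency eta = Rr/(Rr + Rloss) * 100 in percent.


eta = 62.560 / (62.560 + 14.060) * 100 = 81.65%

81.65%


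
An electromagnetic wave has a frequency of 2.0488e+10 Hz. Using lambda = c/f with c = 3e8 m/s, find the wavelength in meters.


lambda = c / f = 3.0000e+08 / 2.0488e+10 = 0.01464 m

0.01464 m


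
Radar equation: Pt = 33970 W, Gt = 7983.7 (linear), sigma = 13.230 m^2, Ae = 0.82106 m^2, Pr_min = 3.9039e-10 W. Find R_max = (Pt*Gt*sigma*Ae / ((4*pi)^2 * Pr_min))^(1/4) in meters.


R^4 = 33970*7983.7*13.230*0.82106 / ((4*pi)^2 * 3.9039e-10) = 4.778769e+16
R_max = 4.778769e+16^0.25 = 14785 m

14785 m


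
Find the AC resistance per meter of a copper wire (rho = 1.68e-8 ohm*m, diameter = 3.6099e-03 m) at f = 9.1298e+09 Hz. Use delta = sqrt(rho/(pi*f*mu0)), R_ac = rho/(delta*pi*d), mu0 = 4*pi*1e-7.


delta = sqrt(1.68e-8 / (pi * 9.1298e+09 * 4*pi*1e-7)) = 6.827224e-07 m
R_ac = 1.68e-8 / (6.827224e-07 * pi * 3.6099e-03) = 2.170 ohm/m

2.170 ohm/m


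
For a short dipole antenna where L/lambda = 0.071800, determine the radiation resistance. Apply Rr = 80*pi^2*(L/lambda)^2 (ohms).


Rr = 80 * pi^2 * (0.071800)^2 = 80 * 9.869604 * 5.155240e-03 = 4.070 ohm

4.070 ohm


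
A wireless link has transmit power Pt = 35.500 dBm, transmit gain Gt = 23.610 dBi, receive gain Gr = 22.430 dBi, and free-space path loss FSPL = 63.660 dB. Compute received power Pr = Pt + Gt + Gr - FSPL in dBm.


Pr = 35.500 + 23.610 + 22.430 - 63.660 = 17.88 dBm

17.88 dBm


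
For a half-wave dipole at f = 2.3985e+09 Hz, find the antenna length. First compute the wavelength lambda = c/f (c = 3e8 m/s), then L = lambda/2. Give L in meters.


lambda = c / f = 3.0000e+08 / 2.3985e+09 = 0.1250782 m
L = lambda / 2 = 0.1250782 / 2 = 0.06254 m

0.06254 m


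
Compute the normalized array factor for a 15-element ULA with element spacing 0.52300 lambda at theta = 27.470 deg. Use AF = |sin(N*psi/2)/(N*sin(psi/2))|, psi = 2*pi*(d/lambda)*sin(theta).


psi = 2*pi*0.52300*sin(27.470 deg) = 1.515828 rad
AF = |sin(15*1.515828/2) / (15*sin(1.515828/2))| = 0.09031

0.09031


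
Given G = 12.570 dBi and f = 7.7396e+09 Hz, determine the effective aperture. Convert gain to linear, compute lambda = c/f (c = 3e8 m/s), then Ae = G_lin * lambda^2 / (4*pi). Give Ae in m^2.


lambda = c / f = 3.0000e+08 / 7.7396e+09 = 0.03876169 m
G_linear = 10^(12.570/10) = 18.07174
Ae = G_linear * lambda^2 / (4*pi) = 18.07174 * 0.03876169^2 / (4*pi) = 2.161e-03 m^2

2.161e-03 m^2


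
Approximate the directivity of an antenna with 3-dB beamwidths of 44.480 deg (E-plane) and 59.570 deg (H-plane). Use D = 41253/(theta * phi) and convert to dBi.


D_linear = 41253 / (44.480 * 59.570) = 15.56909
D_dBi = 10 * log10(15.56909) = 11.92 dBi

11.92 dBi


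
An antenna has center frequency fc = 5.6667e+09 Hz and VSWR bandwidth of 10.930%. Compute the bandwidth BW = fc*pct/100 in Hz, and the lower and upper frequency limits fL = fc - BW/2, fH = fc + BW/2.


BW = 5.6667e+09 * 10.930/100 = 6.193703e+08 Hz
fL = 5.6667e+09 - 6.193703e+08/2 = 5.357e+09 Hz
fH = 5.6667e+09 + 6.193703e+08/2 = 5.976e+09 Hz

BW=6.194e+08 Hz, fL=5.357e+09 Hz, fH=5.976e+09 Hz


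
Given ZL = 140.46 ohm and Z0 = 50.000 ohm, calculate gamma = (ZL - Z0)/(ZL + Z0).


gamma = (140.46 - 50.000) / (140.46 + 50.000) = 0.4750

0.4750


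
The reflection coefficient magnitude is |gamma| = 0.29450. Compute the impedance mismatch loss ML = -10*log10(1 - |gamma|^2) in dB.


ML = -10 * log10(1 - 0.29450^2) = -10 * log10(0.91326975) = 0.3940 dB

0.3940 dB


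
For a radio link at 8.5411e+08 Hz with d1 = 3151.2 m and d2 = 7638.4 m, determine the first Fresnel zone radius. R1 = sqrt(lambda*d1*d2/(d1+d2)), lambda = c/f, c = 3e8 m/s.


lambda = c / f = 3.0000e+08 / 8.5411e+08 = 0.3512428 m
R1 = sqrt(0.3512428 * 3151.2 * 7638.4 / (3151.2 + 7638.4)) = 27.99 m

27.99 m


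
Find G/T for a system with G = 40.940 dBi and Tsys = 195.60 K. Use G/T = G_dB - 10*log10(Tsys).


G/T = 40.940 - 10*log10(195.60) = 40.940 - 22.91369 = 18.03 dB/K

18.03 dB/K


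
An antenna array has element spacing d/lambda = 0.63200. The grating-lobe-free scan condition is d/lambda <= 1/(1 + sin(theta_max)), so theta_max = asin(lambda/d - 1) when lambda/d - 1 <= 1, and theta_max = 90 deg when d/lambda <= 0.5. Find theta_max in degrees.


lambda/d - 1 = 1/0.63200 - 1 = 0.5822785
theta_max = asin(0.5822785) = 35.61 deg

35.61 deg


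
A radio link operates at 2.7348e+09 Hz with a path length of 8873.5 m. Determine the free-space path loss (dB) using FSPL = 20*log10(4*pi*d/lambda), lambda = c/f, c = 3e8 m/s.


lambda = c / f = 3.0000e+08 / 2.7348e+09 = 0.1096972 m
FSPL = 20 * log10(4*pi*8873.5/0.1096972) = 120.1 dB

120.1 dB


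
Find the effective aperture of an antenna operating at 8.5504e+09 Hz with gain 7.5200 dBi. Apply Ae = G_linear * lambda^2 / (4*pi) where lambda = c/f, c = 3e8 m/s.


lambda = c / f = 3.0000e+08 / 8.5504e+09 = 0.03508608 m
G_linear = 10^(7.5200/10) = 5.649370
Ae = G_linear * lambda^2 / (4*pi) = 5.649370 * 0.03508608^2 / (4*pi) = 5.534e-04 m^2

5.534e-04 m^2


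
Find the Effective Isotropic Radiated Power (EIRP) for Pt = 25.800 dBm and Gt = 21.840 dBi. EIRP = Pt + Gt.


EIRP = Pt + Gt = 25.800 + 21.840 = 47.64 dBm

47.64 dBm


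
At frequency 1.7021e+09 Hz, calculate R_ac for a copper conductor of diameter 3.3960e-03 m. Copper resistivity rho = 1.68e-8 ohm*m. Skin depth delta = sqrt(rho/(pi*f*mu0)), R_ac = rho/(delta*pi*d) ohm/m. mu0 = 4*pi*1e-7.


delta = sqrt(1.68e-8 / (pi * 1.7021e+09 * 4*pi*1e-7)) = 1.581183e-06 m
R_ac = 1.68e-8 / (1.581183e-06 * pi * 3.3960e-03) = 0.9959 ohm/m

0.9959 ohm/m


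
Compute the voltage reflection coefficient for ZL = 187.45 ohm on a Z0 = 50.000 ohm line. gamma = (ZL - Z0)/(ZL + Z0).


gamma = (187.45 - 50.000) / (187.45 + 50.000) = 0.5789

0.5789


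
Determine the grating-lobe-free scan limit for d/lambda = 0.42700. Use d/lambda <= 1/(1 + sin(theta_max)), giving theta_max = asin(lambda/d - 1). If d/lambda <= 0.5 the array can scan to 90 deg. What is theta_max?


lambda/d - 1 = 1/0.42700 - 1 = 1.341920 >= 1
d/lambda <= 0.5, so the array can scan to endfire without grating lobes: theta_max = 90 deg

90 deg


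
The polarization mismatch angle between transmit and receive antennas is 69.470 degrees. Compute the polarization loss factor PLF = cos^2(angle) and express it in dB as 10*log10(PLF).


PLF_linear = cos^2(69.470 deg) = 0.1229889
PLF_dB = 10 * log10(0.1229889) = -9.101 dB

-9.101 dB


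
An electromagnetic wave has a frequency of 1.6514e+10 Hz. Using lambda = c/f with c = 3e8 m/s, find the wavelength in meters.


lambda = c / f = 3.0000e+08 / 1.6514e+10 = 0.01817 m

0.01817 m


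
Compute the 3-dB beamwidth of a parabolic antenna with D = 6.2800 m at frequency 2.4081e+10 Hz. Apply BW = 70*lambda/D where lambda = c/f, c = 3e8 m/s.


lambda = c / f = 3.0000e+08 / 2.4081e+10 = 0.01245795 m
BW = 70 * 0.01245795 / 6.2800 = 0.1389 deg

0.1389 deg


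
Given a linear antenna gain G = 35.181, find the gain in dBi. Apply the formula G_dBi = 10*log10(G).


G_dBi = 10 * log10(35.181) = 15.46 dBi

15.46 dBi


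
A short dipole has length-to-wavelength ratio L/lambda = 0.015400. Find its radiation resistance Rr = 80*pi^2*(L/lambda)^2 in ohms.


Rr = 80 * pi^2 * (0.015400)^2 = 80 * 9.869604 * 2.371600e-04 = 0.1873 ohm

0.1873 ohm


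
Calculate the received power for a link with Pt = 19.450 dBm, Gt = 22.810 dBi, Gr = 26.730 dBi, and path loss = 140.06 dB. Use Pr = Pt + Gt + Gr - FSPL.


Pr = 19.450 + 22.810 + 26.730 - 140.06 = -71.07 dBm

-71.07 dBm


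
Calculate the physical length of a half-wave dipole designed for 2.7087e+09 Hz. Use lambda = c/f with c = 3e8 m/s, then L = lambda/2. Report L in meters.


lambda = c / f = 3.0000e+08 / 2.7087e+09 = 0.1107542 m
L = lambda / 2 = 0.1107542 / 2 = 0.05538 m

0.05538 m


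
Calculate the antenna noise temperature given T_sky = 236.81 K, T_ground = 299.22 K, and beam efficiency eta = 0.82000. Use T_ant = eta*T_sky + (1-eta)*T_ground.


T_ant = 0.82000 * 236.81 + (1 - 0.82000) * 299.22 = 248.0 K

248.0 K


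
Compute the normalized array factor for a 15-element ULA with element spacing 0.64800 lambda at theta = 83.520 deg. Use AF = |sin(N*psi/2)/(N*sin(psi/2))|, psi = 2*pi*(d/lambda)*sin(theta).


psi = 2*pi*0.64800*sin(83.520 deg) = 4.045493 rad
AF = |sin(15*4.045493/2) / (15*sin(4.045493/2))| = 0.06517

0.06517


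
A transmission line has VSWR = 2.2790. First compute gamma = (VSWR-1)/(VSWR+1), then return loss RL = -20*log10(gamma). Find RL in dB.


gamma = (2.2790 - 1) / (2.2790 + 1) = 0.3900579
RL = -20 * log10(0.3900579) = 8.177 dB

8.177 dB


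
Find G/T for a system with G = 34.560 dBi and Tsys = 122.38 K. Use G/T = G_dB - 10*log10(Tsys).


G/T = 34.560 - 10*log10(122.38) = 34.560 - 20.87710 = 13.68 dB/K

13.68 dB/K


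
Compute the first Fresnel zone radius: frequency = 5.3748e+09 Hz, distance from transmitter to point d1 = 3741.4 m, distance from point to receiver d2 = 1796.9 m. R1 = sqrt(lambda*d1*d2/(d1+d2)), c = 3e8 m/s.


lambda = c / f = 3.0000e+08 / 5.3748e+09 = 0.05581603 m
R1 = sqrt(0.05581603 * 3741.4 * 1796.9 / (3741.4 + 1796.9)) = 8.231 m

8.231 m


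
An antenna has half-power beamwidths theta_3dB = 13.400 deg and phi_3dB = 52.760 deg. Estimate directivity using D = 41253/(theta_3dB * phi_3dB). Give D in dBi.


D_linear = 41253 / (13.400 * 52.760) = 58.35068
D_dBi = 10 * log10(58.35068) = 17.66 dBi

17.66 dBi


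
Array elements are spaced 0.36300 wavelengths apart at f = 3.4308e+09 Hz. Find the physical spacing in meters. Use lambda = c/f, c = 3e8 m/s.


lambda = c / f = 3.0000e+08 / 3.4308e+09 = 0.08744316 m
d = 0.36300 * 0.08744316 = 0.03174 m

0.03174 m


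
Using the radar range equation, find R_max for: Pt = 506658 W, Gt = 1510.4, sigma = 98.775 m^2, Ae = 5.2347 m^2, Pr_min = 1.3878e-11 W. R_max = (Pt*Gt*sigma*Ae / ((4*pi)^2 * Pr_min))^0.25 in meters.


R^4 = 506658*1510.4*98.775*5.2347 / ((4*pi)^2 * 1.3878e-11) = 1.805507e+20
R_max = 1.805507e+20^0.25 = 115918 m

115918 m


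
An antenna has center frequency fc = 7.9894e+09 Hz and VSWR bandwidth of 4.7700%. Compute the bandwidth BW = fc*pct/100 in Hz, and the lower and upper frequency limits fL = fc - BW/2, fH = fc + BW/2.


BW = 7.9894e+09 * 4.7700/100 = 3.810944e+08 Hz
fL = 7.9894e+09 - 3.810944e+08/2 = 7.799e+09 Hz
fH = 7.9894e+09 + 3.810944e+08/2 = 8.180e+09 Hz

BW=3.811e+08 Hz, fL=7.799e+09 Hz, fH=8.180e+09 Hz


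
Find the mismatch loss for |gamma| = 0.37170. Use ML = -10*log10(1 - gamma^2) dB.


ML = -10 * log10(1 - 0.37170^2) = -10 * log10(0.86183911) = 0.6457 dB

0.6457 dB


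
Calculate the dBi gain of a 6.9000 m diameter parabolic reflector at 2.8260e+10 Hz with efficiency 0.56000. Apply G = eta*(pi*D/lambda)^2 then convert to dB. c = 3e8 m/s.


lambda = c / f = 3.0000e+08 / 2.8260e+10 = 0.01061571 m
G_linear = 0.56000 * (pi * 6.9000 / 0.01061571)^2 = 2.335005e+06
G_dBi = 10 * log10(2.335005e+06) = 63.68 dBi

63.68 dBi


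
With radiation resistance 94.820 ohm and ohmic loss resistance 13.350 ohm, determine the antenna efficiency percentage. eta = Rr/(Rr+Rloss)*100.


eta = 94.820 / (94.820 + 13.350) * 100 = 87.66%

87.66%


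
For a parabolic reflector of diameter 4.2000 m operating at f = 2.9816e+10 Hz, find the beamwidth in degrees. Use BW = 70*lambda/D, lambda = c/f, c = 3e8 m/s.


lambda = c / f = 3.0000e+08 / 2.9816e+10 = 0.01006171 m
BW = 70 * 0.01006171 / 4.2000 = 0.1677 deg

0.1677 deg


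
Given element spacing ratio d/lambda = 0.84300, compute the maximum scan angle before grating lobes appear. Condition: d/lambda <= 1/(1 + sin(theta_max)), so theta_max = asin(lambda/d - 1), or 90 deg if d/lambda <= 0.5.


lambda/d - 1 = 1/0.84300 - 1 = 0.1862396
theta_max = asin(0.1862396) = 10.73 deg

10.73 deg


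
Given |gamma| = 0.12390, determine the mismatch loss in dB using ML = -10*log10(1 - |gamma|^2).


ML = -10 * log10(1 - 0.12390^2) = -10 * log10(0.98464879) = 0.06719 dB

0.06719 dB


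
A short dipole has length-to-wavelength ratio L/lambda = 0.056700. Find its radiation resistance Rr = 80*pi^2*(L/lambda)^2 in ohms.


Rr = 80 * pi^2 * (0.056700)^2 = 80 * 9.869604 * 3.214890e-03 = 2.538 ohm

2.538 ohm


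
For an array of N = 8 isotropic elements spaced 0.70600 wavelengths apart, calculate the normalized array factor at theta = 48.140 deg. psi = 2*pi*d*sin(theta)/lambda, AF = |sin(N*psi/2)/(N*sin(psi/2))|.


psi = 2*pi*0.70600*sin(48.140 deg) = 3.303780 rad
AF = |sin(8*3.303780/2) / (8*sin(3.303780/2))| = 0.07577

0.07577


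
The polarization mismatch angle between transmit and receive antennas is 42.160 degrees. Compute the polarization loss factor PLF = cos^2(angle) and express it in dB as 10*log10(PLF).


PLF_linear = cos^2(42.160 deg) = 0.5494862
PLF_dB = 10 * log10(0.5494862) = -2.600 dB

-2.600 dB


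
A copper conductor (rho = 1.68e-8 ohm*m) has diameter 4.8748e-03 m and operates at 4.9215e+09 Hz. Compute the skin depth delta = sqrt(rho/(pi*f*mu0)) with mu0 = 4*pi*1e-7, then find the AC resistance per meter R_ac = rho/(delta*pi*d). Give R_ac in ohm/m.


delta = sqrt(1.68e-8 / (pi * 4.9215e+09 * 4*pi*1e-7)) = 9.298781e-07 m
R_ac = 1.68e-8 / (9.298781e-07 * pi * 4.8748e-03) = 1.180 ohm/m

1.180 ohm/m


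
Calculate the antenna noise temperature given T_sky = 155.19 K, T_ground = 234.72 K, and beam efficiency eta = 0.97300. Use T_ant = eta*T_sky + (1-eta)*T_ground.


T_ant = 0.97300 * 155.19 + (1 - 0.97300) * 234.72 = 157.3 K

157.3 K


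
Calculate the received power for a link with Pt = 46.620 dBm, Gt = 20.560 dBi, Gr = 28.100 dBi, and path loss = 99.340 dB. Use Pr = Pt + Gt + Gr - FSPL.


Pr = 46.620 + 20.560 + 28.100 - 99.340 = -4.06 dBm

-4.06 dBm


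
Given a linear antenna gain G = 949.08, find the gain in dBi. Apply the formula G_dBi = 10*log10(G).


G_dBi = 10 * log10(949.08) = 29.77 dBi

29.77 dBi


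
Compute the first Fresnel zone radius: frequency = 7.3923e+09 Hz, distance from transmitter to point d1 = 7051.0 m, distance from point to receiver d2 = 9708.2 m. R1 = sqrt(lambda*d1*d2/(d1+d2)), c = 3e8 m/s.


lambda = c / f = 3.0000e+08 / 7.3923e+09 = 0.04058277 m
R1 = sqrt(0.04058277 * 7051.0 * 9708.2 / (7051.0 + 9708.2)) = 12.87 m

12.87 m


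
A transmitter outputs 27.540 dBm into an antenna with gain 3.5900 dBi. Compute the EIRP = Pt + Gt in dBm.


EIRP = Pt + Gt = 27.540 + 3.5900 = 31.13 dBm

31.13 dBm


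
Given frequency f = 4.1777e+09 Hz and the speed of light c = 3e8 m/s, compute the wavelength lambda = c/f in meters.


lambda = c / f = 3.0000e+08 / 4.1777e+09 = 0.07181 m

0.07181 m


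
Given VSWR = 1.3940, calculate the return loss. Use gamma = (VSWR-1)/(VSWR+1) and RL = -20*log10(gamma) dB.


gamma = (1.3940 - 1) / (1.3940 + 1) = 0.1645781
RL = -20 * log10(0.1645781) = 15.67 dB

15.67 dB


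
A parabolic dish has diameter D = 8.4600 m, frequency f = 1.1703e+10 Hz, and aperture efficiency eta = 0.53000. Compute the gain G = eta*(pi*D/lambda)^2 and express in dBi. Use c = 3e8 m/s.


lambda = c / f = 3.0000e+08 / 1.1703e+10 = 0.02563445 m
G_linear = 0.53000 * (pi * 8.4600 / 0.02563445)^2 = 569729.0
G_dBi = 10 * log10(569729.0) = 57.56 dBi

57.56 dBi


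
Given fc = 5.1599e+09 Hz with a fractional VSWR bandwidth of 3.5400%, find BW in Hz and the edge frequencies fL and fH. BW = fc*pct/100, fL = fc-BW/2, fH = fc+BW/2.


BW = 5.1599e+09 * 3.5400/100 = 1.826605e+08 Hz
fL = 5.1599e+09 - 1.826605e+08/2 = 5.069e+09 Hz
fH = 5.1599e+09 + 1.826605e+08/2 = 5.251e+09 Hz

BW=1.827e+08 Hz, fL=5.069e+09 Hz, fH=5.251e+09 Hz


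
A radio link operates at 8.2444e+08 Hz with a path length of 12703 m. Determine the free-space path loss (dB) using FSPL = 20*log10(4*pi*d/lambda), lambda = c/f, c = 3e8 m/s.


lambda = c / f = 3.0000e+08 / 8.2444e+08 = 0.3638834 m
FSPL = 20 * log10(4*pi*12703/0.3638834) = 112.8 dB

112.8 dB


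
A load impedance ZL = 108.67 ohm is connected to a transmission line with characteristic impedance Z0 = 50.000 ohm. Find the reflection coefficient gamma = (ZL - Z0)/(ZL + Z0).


gamma = (108.67 - 50.000) / (108.67 + 50.000) = 0.3698

0.3698


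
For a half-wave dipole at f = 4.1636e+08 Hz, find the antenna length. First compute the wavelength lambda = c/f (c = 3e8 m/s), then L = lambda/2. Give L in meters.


lambda = c / f = 3.0000e+08 / 4.1636e+08 = 0.7205303 m
L = lambda / 2 = 0.7205303 / 2 = 0.3603 m

0.3603 m


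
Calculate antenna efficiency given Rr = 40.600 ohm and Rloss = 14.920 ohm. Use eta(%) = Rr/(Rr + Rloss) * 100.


eta = 40.600 / (40.600 + 14.920) * 100 = 73.13%

73.13%


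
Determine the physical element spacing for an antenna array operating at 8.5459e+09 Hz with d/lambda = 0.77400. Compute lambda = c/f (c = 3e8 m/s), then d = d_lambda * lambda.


lambda = c / f = 3.0000e+08 / 8.5459e+09 = 0.03510455 m
d = 0.77400 * 0.03510455 = 0.02717 m

0.02717 m


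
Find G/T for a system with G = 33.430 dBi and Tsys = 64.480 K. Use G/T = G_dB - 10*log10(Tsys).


G/T = 33.430 - 10*log10(64.480) = 33.430 - 18.09425 = 15.34 dB/K

15.34 dB/K


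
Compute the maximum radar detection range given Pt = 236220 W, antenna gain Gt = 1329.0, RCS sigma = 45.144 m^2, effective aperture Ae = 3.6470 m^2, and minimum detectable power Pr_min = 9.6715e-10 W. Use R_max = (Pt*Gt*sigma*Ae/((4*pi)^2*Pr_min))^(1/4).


R^4 = 236220*1329.0*45.144*3.6470 / ((4*pi)^2 * 9.6715e-10) = 3.384261e+17
R_max = 3.384261e+17^0.25 = 24119 m

24119 m


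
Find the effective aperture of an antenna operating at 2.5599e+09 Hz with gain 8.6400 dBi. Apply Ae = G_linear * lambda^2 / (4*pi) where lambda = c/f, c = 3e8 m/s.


lambda = c / f = 3.0000e+08 / 2.5599e+09 = 0.1171921 m
G_linear = 10^(8.6400/10) = 7.311391
Ae = G_linear * lambda^2 / (4*pi) = 7.311391 * 0.1171921^2 / (4*pi) = 7.991e-03 m^2

7.991e-03 m^2


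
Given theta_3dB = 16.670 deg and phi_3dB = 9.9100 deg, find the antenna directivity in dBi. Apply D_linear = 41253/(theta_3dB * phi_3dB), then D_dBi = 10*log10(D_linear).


D_linear = 41253 / (16.670 * 9.9100) = 249.7159
D_dBi = 10 * log10(249.7159) = 23.97 dBi

23.97 dBi


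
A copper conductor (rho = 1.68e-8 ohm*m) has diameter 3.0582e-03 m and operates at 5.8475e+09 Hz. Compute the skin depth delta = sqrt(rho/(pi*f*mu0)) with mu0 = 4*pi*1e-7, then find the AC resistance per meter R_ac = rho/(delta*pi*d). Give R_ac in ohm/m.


delta = sqrt(1.68e-8 / (pi * 5.8475e+09 * 4*pi*1e-7)) = 8.530798e-07 m
R_ac = 1.68e-8 / (8.530798e-07 * pi * 3.0582e-03) = 2.050 ohm/m

2.050 ohm/m


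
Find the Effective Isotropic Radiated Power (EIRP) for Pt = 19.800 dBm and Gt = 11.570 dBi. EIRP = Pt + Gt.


EIRP = Pt + Gt = 19.800 + 11.570 = 31.37 dBm

31.37 dBm


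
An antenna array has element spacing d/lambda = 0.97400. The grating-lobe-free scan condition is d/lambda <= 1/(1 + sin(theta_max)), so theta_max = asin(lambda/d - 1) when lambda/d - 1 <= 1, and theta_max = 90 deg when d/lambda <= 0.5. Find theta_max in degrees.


lambda/d - 1 = 1/0.97400 - 1 = 0.02669405
theta_max = asin(0.02669405) = 1.530 deg

1.530 deg


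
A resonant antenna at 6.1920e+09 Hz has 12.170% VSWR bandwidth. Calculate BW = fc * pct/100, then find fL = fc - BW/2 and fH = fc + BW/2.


BW = 6.1920e+09 * 12.170/100 = 7.535664e+08 Hz
fL = 6.1920e+09 - 7.535664e+08/2 = 5.815e+09 Hz
fH = 6.1920e+09 + 7.535664e+08/2 = 6.569e+09 Hz

BW=7.536e+08 Hz, fL=5.815e+09 Hz, fH=6.569e+09 Hz


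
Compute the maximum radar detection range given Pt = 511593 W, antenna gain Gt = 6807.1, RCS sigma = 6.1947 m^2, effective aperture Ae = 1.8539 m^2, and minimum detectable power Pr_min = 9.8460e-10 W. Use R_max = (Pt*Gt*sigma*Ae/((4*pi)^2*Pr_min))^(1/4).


R^4 = 511593*6807.1*6.1947*1.8539 / ((4*pi)^2 * 9.8460e-10) = 2.572253e+17
R_max = 2.572253e+17^0.25 = 22521 m

22521 m


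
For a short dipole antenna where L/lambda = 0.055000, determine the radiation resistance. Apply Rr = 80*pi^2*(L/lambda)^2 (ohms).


Rr = 80 * pi^2 * (0.055000)^2 = 80 * 9.869604 * 3.025000e-03 = 2.388 ohm

2.388 ohm


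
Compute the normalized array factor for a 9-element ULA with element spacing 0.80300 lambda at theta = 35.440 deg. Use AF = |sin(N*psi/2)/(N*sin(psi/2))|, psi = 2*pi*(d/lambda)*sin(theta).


psi = 2*pi*0.80300*sin(35.440 deg) = 2.925574 rad
AF = |sin(9*2.925574/2) / (9*sin(2.925574/2))| = 0.06299

0.06299


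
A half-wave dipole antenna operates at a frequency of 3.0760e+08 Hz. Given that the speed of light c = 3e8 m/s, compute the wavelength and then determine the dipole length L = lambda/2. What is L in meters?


lambda = c / f = 3.0000e+08 / 3.0760e+08 = 0.9752926 m
L = lambda / 2 = 0.9752926 / 2 = 0.4876 m

0.4876 m


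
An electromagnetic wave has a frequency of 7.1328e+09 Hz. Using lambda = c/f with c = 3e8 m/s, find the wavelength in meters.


lambda = c / f = 3.0000e+08 / 7.1328e+09 = 0.04206 m

0.04206 m


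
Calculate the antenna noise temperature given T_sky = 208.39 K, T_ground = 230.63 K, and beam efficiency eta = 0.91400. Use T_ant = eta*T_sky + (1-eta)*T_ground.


T_ant = 0.91400 * 208.39 + (1 - 0.91400) * 230.63 = 210.3 K

210.3 K


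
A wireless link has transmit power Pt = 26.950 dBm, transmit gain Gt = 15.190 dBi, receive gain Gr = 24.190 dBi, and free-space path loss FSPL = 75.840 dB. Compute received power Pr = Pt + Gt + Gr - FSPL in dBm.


Pr = 26.950 + 15.190 + 24.190 - 75.840 = -9.51 dBm

-9.51 dBm


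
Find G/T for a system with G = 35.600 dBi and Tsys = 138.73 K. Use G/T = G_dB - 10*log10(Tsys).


G/T = 35.600 - 10*log10(138.73) = 35.600 - 21.42170 = 14.18 dB/K

14.18 dB/K


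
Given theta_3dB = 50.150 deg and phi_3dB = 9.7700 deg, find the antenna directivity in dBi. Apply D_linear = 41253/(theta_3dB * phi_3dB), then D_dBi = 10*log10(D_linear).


D_linear = 41253 / (50.150 * 9.7700) = 84.19572
D_dBi = 10 * log10(84.19572) = 19.25 dBi

19.25 dBi


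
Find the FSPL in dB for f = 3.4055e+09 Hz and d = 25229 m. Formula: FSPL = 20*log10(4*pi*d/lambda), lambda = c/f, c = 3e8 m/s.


lambda = c / f = 3.0000e+08 / 3.4055e+09 = 0.08809279 m
FSPL = 20 * log10(4*pi*25229/0.08809279) = 131.1 dB

131.1 dB


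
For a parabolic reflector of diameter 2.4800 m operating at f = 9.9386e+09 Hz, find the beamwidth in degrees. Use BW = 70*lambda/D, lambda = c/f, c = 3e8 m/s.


lambda = c / f = 3.0000e+08 / 9.9386e+09 = 0.03018534 m
BW = 70 * 0.03018534 / 2.4800 = 0.8520 deg

0.8520 deg


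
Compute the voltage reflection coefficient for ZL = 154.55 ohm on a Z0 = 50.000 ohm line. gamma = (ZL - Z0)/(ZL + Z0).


gamma = (154.55 - 50.000) / (154.55 + 50.000) = 0.5111

0.5111


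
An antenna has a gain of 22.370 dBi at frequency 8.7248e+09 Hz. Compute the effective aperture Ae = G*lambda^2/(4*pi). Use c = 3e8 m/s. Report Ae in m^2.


lambda = c / f = 3.0000e+08 / 8.7248e+09 = 0.03438474 m
G_linear = 10^(22.370/10) = 172.5838
Ae = G_linear * lambda^2 / (4*pi) = 172.5838 * 0.03438474^2 / (4*pi) = 0.01624 m^2

0.01624 m^2


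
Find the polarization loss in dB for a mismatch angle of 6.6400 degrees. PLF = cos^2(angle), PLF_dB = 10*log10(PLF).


PLF_linear = cos^2(6.6400 deg) = 0.9866296
PLF_dB = 10 * log10(0.9866296) = -0.05846 dB

-0.05846 dB


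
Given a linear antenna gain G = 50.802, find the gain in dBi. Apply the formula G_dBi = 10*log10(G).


G_dBi = 10 * log10(50.802) = 17.06 dBi

17.06 dBi


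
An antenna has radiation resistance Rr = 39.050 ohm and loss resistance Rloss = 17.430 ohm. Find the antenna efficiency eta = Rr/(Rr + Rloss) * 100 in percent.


eta = 39.050 / (39.050 + 17.430) * 100 = 69.14%

69.14%


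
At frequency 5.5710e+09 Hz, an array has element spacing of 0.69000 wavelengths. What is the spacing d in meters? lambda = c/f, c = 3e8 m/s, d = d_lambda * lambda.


lambda = c / f = 3.0000e+08 / 5.5710e+09 = 0.05385030 m
d = 0.69000 * 0.05385030 = 0.03716 m

0.03716 m


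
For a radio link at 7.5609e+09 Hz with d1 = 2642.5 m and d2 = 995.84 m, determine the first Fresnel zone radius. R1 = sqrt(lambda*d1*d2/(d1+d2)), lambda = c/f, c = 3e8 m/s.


lambda = c / f = 3.0000e+08 / 7.5609e+09 = 0.03967782 m
R1 = sqrt(0.03967782 * 2642.5 * 995.84 / (2642.5 + 995.84)) = 5.357 m

5.357 m


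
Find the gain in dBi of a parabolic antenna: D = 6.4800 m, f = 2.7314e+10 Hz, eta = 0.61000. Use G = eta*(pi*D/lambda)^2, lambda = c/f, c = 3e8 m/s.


lambda = c / f = 3.0000e+08 / 2.7314e+10 = 0.01098338 m
G_linear = 0.61000 * (pi * 6.4800 / 0.01098338)^2 = 2.095596e+06
G_dBi = 10 * log10(2.095596e+06) = 63.21 dBi

63.21 dBi


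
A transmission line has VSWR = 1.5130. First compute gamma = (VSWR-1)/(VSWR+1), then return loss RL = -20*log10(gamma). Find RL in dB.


gamma = (1.5130 - 1) / (1.5130 + 1) = 0.2041385
RL = -20 * log10(0.2041385) = 13.80 dB

13.80 dB


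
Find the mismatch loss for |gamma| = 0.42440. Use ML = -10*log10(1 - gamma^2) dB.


ML = -10 * log10(1 - 0.42440^2) = -10 * log10(0.81988464) = 0.8625 dB

0.8625 dB


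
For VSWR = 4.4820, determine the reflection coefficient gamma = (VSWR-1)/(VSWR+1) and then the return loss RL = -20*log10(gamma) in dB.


gamma = (4.4820 - 1) / (4.4820 + 1) = 0.6351696
RL = -20 * log10(0.6351696) = 3.942 dB

3.942 dB


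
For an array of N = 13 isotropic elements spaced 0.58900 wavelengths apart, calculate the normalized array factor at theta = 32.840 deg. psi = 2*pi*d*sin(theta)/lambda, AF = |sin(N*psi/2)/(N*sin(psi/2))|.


psi = 2*pi*0.58900*sin(32.840 deg) = 2.006923 rad
AF = |sin(13*2.006923/2) / (13*sin(2.006923/2))| = 0.04201

0.04201


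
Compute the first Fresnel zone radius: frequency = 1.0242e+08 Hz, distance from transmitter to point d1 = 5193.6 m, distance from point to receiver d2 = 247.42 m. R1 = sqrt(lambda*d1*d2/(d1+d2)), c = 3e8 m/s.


lambda = c / f = 3.0000e+08 / 1.0242e+08 = 2.929115 m
R1 = sqrt(2.929115 * 5193.6 * 247.42 / (5193.6 + 247.42)) = 26.30 m

26.30 m


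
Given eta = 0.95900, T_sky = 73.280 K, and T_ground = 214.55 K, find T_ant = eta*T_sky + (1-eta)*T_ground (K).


T_ant = 0.95900 * 73.280 + (1 - 0.95900) * 214.55 = 79.07 K

79.07 K


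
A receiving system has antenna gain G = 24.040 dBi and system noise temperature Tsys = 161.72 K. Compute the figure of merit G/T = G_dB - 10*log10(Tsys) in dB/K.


G/T = 24.040 - 10*log10(161.72) = 24.040 - 22.08764 = 1.952 dB/K

1.952 dB/K


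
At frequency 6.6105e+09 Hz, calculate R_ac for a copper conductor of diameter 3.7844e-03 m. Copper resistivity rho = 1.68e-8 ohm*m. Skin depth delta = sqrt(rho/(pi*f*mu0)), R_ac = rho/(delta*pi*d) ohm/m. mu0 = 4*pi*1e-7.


delta = sqrt(1.68e-8 / (pi * 6.6105e+09 * 4*pi*1e-7)) = 8.023385e-07 m
R_ac = 1.68e-8 / (8.023385e-07 * pi * 3.7844e-03) = 1.761 ohm/m

1.761 ohm/m


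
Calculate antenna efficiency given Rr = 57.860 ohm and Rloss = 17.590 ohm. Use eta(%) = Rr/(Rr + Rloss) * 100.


eta = 57.860 / (57.860 + 17.590) * 100 = 76.69%

76.69%


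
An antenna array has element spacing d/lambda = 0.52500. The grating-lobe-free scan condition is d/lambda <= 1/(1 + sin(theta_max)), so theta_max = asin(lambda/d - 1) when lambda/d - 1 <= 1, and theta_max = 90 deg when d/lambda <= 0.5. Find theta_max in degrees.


lambda/d - 1 = 1/0.52500 - 1 = 0.9047619
theta_max = asin(0.9047619) = 64.79 deg

64.79 deg


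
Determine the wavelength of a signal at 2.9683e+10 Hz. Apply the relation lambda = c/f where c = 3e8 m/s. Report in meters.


lambda = c / f = 3.0000e+08 / 2.9683e+10 = 0.01011 m

0.01011 m


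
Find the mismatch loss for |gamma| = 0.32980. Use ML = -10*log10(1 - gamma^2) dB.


ML = -10 * log10(1 - 0.32980^2) = -10 * log10(0.89123196) = 0.5001 dB

0.5001 dB


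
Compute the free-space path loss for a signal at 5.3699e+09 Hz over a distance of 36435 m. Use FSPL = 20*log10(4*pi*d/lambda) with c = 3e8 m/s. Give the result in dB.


lambda = c / f = 3.0000e+08 / 5.3699e+09 = 0.05586696 m
FSPL = 20 * log10(4*pi*36435/0.05586696) = 138.3 dB

138.3 dB


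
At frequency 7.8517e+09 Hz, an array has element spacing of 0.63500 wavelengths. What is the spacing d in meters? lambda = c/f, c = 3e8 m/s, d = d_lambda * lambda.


lambda = c / f = 3.0000e+08 / 7.8517e+09 = 0.03820829 m
d = 0.63500 * 0.03820829 = 0.02426 m

0.02426 m


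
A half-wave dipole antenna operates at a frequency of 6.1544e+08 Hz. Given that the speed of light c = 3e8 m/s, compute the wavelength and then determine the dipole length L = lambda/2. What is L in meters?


lambda = c / f = 3.0000e+08 / 6.1544e+08 = 0.4874561 m
L = lambda / 2 = 0.4874561 / 2 = 0.2437 m

0.2437 m


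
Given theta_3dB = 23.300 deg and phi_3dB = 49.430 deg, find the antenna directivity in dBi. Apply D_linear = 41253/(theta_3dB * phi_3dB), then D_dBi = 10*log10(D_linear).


D_linear = 41253 / (23.300 * 49.430) = 35.81863
D_dBi = 10 * log10(35.81863) = 15.54 dBi

15.54 dBi


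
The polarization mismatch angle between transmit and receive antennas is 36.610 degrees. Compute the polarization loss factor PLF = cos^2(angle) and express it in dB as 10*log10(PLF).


PLF_linear = cos^2(36.610 deg) = 0.6443488
PLF_dB = 10 * log10(0.6443488) = -1.909 dB

-1.909 dB


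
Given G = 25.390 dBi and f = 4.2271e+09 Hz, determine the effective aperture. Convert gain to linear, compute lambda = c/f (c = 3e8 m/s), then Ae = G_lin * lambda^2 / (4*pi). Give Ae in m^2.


lambda = c / f = 3.0000e+08 / 4.2271e+09 = 0.07097064 m
G_linear = 10^(25.390/10) = 345.9394
Ae = G_linear * lambda^2 / (4*pi) = 345.9394 * 0.07097064^2 / (4*pi) = 0.1387 m^2

0.1387 m^2


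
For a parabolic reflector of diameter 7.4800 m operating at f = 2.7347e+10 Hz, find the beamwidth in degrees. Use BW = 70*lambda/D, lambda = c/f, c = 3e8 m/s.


lambda = c / f = 3.0000e+08 / 2.7347e+10 = 0.01097012 m
BW = 70 * 0.01097012 / 7.4800 = 0.1027 deg

0.1027 deg


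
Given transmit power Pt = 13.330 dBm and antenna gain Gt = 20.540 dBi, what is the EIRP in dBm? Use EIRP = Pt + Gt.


EIRP = Pt + Gt = 13.330 + 20.540 = 33.87 dBm

33.87 dBm


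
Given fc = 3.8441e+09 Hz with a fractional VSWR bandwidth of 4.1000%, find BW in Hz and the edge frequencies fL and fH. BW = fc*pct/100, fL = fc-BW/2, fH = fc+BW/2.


BW = 3.8441e+09 * 4.1000/100 = 1.576081e+08 Hz
fL = 3.8441e+09 - 1.576081e+08/2 = 3.765e+09 Hz
fH = 3.8441e+09 + 1.576081e+08/2 = 3.923e+09 Hz

BW=1.576e+08 Hz, fL=3.765e+09 Hz, fH=3.923e+09 Hz


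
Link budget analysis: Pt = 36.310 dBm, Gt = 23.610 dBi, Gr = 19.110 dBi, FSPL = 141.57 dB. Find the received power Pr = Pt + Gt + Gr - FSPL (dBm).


Pr = 36.310 + 23.610 + 19.110 - 141.57 = -62.54 dBm

-62.54 dBm


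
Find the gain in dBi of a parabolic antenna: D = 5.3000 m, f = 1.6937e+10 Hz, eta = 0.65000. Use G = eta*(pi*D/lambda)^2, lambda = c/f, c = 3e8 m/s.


lambda = c / f = 3.0000e+08 / 1.6937e+10 = 0.01771270 m
G_linear = 0.65000 * (pi * 5.3000 / 0.01771270)^2 = 574374.7
G_dBi = 10 * log10(574374.7) = 57.59 dBi

57.59 dBi
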